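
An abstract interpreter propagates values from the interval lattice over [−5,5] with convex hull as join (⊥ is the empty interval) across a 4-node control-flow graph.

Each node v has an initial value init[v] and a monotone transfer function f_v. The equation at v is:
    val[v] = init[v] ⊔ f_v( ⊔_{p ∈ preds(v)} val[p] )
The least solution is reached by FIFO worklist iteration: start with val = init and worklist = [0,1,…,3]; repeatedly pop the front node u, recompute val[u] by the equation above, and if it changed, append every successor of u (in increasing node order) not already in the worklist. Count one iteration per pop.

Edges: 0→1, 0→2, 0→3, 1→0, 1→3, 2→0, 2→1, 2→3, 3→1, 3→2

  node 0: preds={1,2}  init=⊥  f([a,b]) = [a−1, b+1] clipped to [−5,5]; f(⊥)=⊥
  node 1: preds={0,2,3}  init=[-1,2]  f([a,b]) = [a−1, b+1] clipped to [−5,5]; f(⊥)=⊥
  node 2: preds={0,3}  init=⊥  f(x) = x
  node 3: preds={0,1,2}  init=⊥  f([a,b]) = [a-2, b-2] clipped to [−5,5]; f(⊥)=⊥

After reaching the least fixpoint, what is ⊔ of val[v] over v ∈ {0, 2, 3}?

Iteration log — 12 steps:
  step 1. node 0  ⊔preds=[-1,2]  new=[-2,3]  old=⊥  +wl: 
  step 2. node 1  ⊔preds=[-2,3]  new=[-3,4]  old=[-1,2]  +wl: 0
  step 3. node 2  ⊔preds=[-2,3]  new=[-2,3]  old=⊥  +wl: 1
  step 4. node 3  ⊔preds=[-3,4]  new=[-5,2]  old=⊥  +wl: 2
  step 5. node 0  ⊔preds=[-3,4]  new=[-4,5]  old=[-2,3]  +wl: 3
  step 6. node 1  ⊔preds=[-5,5]  new=[-5,5]  old=[-3,4]  +wl: 0
  step 7. node 2  ⊔preds=[-5,5]  new=[-5,5]  old=[-2,3]  +wl: 1
  step 8. node 3  ⊔preds=[-5,5]  new=[-5,3]  old=[-5,2]  +wl: 2
  step 9. node 0  ⊔preds=[-5,5]  new=[-5,5]  old=[-4,5]  +wl: 3
  step 10. node 1  ⊔preds=[-5,5]  new=[-5,5]  stable
  step 11. node 2  ⊔preds=[-5,5]  new=[-5,5]  stable
  step 12. node 3  ⊔preds=[-5,5]  new=[-5,3]  stable

Least fixpoint reached:
  node 0: [-5,5]
  node 1: [-5,5]
  node 2: [-5,5]
  node 3: [-5,3]

[-5,5]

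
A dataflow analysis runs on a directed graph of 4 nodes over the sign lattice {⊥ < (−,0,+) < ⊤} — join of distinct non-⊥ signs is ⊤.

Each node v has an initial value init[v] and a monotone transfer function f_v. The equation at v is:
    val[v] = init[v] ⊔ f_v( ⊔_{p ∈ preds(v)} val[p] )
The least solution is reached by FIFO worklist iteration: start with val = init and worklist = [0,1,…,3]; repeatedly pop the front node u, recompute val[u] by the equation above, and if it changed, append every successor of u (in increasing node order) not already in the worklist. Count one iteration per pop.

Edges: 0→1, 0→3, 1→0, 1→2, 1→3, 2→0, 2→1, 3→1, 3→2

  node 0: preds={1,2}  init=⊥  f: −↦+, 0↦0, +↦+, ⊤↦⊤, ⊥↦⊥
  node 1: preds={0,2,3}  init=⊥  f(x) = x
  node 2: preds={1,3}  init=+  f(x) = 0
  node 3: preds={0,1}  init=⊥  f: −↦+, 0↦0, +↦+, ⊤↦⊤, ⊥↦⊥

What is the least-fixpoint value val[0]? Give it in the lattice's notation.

Trace (11 dequeues):
  [1] u=0 | in + | out + | prev ⊥ | push {}
  [2] u=1 | in + | out + | prev ⊥ | push {0}
  [3] u=2 | in + | out ⊤ | prev + | push {1}
  [4] u=3 | in + | out + | prev ⊥ | push {2}
  [5] u=0 | in ⊤ | out ⊤ | prev + | push {3}
  [6] u=1 | in ⊤ | out ⊤ | prev + | push {0}
  [7] u=2 | in ⊤ | out ⊤ | ==
  [8] u=3 | in ⊤ | out ⊤ | prev + | push {1,2}
  [9] u=0 | in ⊤ | out ⊤ | ==
  [10] u=1 | in ⊤ | out ⊤ | ==
  [11] u=2 | in ⊤ | out ⊤ | ==

Converged values:
  [0] ⊤
  [1] ⊤
  [2] ⊤
  [3] ⊤

⊤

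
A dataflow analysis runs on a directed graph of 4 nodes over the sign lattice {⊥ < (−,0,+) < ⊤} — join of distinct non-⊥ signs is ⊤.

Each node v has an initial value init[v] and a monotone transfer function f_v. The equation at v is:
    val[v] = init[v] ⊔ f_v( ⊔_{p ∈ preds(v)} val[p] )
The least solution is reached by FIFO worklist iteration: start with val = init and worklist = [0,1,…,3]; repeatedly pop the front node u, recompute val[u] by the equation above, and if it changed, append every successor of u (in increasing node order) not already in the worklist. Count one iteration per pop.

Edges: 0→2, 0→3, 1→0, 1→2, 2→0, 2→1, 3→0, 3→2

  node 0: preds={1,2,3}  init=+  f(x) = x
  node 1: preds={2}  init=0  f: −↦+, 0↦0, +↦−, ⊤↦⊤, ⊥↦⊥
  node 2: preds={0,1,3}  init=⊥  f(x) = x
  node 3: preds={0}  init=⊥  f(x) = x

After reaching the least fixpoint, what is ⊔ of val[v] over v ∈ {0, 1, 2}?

⊤

Trace (8 dequeues):
  [1] u=0 | in 0 | out ⊤ | prev + | push {}
  [2] u=1 | in ⊥ | out 0 | ==
  [3] u=2 | in ⊤ | out ⊤ | prev ⊥ | push {0,1}
  [4] u=3 | in ⊤ | out ⊤ | prev ⊥ | push {2}
  [5] u=0 | in ⊤ | out ⊤ | ==
  [6] u=1 | in ⊤ | out ⊤ | prev 0 | push {0}
  [7] u=2 | in ⊤ | out ⊤ | ==
  [8] u=0 | in ⊤ | out ⊤ | ==

Converged values:
  [0] ⊤
  [1] ⊤
  [2] ⊤
  [3] ⊤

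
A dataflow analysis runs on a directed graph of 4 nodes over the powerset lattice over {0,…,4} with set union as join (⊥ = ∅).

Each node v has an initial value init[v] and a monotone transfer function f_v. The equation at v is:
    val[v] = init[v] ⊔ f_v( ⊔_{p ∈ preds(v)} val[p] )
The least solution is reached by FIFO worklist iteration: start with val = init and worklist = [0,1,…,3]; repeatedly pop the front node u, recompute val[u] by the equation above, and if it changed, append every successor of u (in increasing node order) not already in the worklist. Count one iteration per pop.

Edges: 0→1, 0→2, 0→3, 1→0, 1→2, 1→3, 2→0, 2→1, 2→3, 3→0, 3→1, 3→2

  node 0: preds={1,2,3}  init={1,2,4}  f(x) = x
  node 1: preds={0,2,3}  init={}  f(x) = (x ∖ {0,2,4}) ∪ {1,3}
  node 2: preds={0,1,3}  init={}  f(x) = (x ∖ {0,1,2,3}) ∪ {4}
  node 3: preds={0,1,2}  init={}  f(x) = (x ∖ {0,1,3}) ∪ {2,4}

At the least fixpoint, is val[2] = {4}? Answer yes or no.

Iteration log — 8 steps:
  step 1. node 0  ⊔preds={}  new={1,2,4}  stable
  step 2. node 1  ⊔preds={1,2,4}  new={1,3}  old={}  +wl: 0
  step 3. node 2  ⊔preds={1,2,3,4}  new={4}  old={}  +wl: 1
  step 4. node 3  ⊔preds={1,2,3,4}  new={2,4}  old={}  +wl: 2
  step 5. node 0  ⊔preds={1,2,3,4}  new={1,2,3,4}  old={1,2,4}  +wl: 3
  step 6. node 1  ⊔preds={1,2,3,4}  new={1,3}  stable
  step 7. node 2  ⊔preds={1,2,3,4}  new={4}  stable
  step 8. node 3  ⊔preds={1,2,3,4}  new={2,4}  stable

Least fixpoint reached:
  node 0: {1,2,3,4}
  node 1: {1,3}
  node 2: {4}
  node 3: {2,4}

yes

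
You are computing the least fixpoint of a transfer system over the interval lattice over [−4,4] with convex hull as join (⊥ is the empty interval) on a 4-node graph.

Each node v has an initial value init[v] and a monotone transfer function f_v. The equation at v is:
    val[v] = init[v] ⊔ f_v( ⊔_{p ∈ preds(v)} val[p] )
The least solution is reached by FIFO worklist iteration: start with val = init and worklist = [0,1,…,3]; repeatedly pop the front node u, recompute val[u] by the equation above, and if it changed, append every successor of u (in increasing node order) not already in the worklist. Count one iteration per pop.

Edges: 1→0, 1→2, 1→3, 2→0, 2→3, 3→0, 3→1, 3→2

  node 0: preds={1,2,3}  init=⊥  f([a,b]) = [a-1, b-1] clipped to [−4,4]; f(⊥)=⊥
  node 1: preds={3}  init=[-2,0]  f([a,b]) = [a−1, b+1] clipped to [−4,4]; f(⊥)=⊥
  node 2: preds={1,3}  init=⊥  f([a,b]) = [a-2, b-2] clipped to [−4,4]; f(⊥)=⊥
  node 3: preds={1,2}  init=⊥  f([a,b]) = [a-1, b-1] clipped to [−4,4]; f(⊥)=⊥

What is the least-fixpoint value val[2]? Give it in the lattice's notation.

[-4,-2]

Trace (9 dequeues):
  [1] u=0 | in [-2,0] | out [-3,-1] | prev ⊥ | push {}
  [2] u=1 | in ⊥ | out [-2,0] | ==
  [3] u=2 | in [-2,0] | out [-4,-2] | prev ⊥ | push {0}
  [4] u=3 | in [-4,0] | out [-4,-1] | prev ⊥ | push {1,2}
  [5] u=0 | in [-4,0] | out [-4,-1] | prev [-3,-1] | push {}
  [6] u=1 | in [-4,-1] | out [-4,0] | prev [-2,0] | push {0,3}
  [7] u=2 | in [-4,0] | out [-4,-2] | ==
  [8] u=0 | in [-4,0] | out [-4,-1] | ==
  [9] u=3 | in [-4,0] | out [-4,-1] | ==

Converged values:
  [0] [-4,-1]
  [1] [-4,0]
  [2] [-4,-2]
  [3] [-4,-1]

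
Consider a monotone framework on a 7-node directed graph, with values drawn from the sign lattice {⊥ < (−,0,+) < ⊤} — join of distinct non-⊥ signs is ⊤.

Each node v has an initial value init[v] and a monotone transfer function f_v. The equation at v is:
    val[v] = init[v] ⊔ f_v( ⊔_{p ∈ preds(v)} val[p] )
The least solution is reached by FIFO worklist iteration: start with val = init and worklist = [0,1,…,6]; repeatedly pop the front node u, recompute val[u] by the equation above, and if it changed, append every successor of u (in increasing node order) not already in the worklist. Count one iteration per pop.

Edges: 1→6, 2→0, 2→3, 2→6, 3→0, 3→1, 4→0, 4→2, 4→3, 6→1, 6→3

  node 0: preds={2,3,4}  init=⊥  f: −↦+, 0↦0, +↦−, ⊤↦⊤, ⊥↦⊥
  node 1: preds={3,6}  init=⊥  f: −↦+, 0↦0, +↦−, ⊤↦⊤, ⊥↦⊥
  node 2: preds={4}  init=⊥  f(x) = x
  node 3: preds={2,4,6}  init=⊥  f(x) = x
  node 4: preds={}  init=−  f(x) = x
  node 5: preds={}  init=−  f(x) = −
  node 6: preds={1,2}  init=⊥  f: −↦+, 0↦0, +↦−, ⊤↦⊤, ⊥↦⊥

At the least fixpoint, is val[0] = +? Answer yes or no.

Iteration log — 14 steps:
  step 1. node 0  ⊔preds=−  new=+  old=⊥  +wl: 
  step 2. node 1  ⊔preds=⊥  new=⊥  stable
  step 3. node 2  ⊔preds=−  new=−  old=⊥  +wl: 0
  step 4. node 3  ⊔preds=−  new=−  old=⊥  +wl: 1
  step 5. node 4  ⊔preds=⊥  new=−  stable
  step 6. node 5  ⊔preds=⊥  new=−  stable
  step 7. node 6  ⊔preds=−  new=+  old=⊥  +wl: 3
  step 8. node 0  ⊔preds=−  new=+  stable
  step 9. node 1  ⊔preds=⊤  new=⊤  old=⊥  +wl: 6
  step 10. node 3  ⊔preds=⊤  new=⊤  old=−  +wl: 0,1
  step 11. node 6  ⊔preds=⊤  new=⊤  old=+  +wl: 3
  step 12. node 0  ⊔preds=⊤  new=⊤  old=+  +wl: 
  step 13. node 1  ⊔preds=⊤  new=⊤  stable
  step 14. node 3  ⊔preds=⊤  new=⊤  stable

Least fixpoint reached:
  node 0: ⊤
  node 1: ⊤
  node 2: −
  node 3: ⊤
  node 4: −
  node 5: −
  node 6: ⊤

no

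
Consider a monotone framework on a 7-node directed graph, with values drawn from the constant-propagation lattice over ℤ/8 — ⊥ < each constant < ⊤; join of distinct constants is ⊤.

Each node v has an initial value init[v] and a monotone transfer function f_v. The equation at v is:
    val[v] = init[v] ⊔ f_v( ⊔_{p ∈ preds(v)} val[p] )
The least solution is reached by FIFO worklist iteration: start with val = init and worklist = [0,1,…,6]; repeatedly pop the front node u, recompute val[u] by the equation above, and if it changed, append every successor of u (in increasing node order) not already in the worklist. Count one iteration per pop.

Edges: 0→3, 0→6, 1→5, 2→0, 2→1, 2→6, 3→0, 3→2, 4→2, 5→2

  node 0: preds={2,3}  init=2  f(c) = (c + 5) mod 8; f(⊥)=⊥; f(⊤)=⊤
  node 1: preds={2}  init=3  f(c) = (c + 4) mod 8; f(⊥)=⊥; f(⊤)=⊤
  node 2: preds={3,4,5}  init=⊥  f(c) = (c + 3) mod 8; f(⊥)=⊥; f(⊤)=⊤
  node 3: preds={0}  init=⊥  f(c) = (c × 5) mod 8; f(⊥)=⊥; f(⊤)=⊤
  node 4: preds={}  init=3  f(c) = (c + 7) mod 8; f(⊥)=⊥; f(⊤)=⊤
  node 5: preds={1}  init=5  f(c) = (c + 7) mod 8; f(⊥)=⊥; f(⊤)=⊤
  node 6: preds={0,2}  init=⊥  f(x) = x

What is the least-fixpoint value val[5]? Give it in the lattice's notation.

Worklist (15 pops):
  #1 pop 0: in=⊥ → 2 (no change)
  #2 pop 1: in=⊥ → 3 (no change)
  #3 pop 2: in=⊤ → ⊤ (was ⊥); enqueue [0,1]
  #4 pop 3: in=2 → 2 (was ⊥); enqueue [2]
  #5 pop 4: in=⊥ → 3 (no change)
  #6 pop 5: in=3 → ⊤ (was 5); enqueue []
  #7 pop 6: in=⊤ → ⊤ (was ⊥); enqueue []
  #8 pop 0: in=⊤ → ⊤ (was 2); enqueue [3,6]
  #9 pop 1: in=⊤ → ⊤ (was 3); enqueue [5]
  #10 pop 2: in=⊤ → ⊤ (no change)
  #11 pop 3: in=⊤ → ⊤ (was 2); enqueue [0,2]
  #12 pop 6: in=⊤ → ⊤ (no change)
  #13 pop 5: in=⊤ → ⊤ (no change)
  #14 pop 0: in=⊤ → ⊤ (no change)
  #15 pop 2: in=⊤ → ⊤ (no change)

Fixpoint:
  val[0] = ⊤
  val[1] = ⊤
  val[2] = ⊤
  val[3] = ⊤
  val[4] = 3
  val[5] = ⊤
  val[6] = ⊤

⊤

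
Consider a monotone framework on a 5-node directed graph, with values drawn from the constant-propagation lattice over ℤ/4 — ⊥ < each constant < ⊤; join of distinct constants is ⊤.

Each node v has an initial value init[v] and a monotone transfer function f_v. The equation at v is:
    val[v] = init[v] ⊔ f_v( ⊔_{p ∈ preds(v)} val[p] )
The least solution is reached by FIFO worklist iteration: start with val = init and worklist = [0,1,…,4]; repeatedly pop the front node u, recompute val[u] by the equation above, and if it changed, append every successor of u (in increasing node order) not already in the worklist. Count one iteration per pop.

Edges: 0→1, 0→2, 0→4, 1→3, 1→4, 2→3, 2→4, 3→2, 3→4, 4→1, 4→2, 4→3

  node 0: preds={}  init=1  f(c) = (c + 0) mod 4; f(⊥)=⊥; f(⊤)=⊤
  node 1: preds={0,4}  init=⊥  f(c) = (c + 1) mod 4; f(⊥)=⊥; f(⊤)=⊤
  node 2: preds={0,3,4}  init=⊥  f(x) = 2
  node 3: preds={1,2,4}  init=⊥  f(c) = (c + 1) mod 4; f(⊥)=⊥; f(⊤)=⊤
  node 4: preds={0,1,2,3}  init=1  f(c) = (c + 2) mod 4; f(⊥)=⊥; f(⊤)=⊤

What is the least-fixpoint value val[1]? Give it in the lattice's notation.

⊤

Trace (9 dequeues):
  [1] u=0 | in ⊥ | out 1 | ==
  [2] u=1 | in 1 | out 2 | prev ⊥ | push {}
  [3] u=2 | in 1 | out 2 | prev ⊥ | push {}
  [4] u=3 | in ⊤ | out ⊤ | prev ⊥ | push {2}
  [5] u=4 | in ⊤ | out ⊤ | prev 1 | push {1,3}
  [6] u=2 | in ⊤ | out 2 | ==
  [7] u=1 | in ⊤ | out ⊤ | prev 2 | push {4}
  [8] u=3 | in ⊤ | out ⊤ | ==
  [9] u=4 | in ⊤ | out ⊤ | ==

Converged values:
  [0] 1
  [1] ⊤
  [2] 2
  [3] ⊤
  [4] ⊤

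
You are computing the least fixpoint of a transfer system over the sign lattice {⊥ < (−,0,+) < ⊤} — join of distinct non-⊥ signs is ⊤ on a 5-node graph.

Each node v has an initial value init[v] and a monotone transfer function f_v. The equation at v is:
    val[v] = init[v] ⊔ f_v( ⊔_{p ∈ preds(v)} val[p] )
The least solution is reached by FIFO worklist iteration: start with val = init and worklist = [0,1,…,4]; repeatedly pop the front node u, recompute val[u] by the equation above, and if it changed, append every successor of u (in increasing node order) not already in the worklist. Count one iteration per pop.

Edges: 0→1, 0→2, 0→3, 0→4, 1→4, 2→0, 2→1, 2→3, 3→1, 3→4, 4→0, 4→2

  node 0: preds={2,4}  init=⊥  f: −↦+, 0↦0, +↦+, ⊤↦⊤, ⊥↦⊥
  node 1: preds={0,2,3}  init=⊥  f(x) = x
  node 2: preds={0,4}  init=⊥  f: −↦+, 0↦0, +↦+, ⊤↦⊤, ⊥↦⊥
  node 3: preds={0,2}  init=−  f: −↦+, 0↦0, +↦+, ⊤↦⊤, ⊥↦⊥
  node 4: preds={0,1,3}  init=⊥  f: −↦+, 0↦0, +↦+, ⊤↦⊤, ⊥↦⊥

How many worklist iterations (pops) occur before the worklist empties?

17

Iteration log — 17 steps:
  step 1. node 0  ⊔preds=⊥  new=⊥  stable
  step 2. node 1  ⊔preds=−  new=−  old=⊥  +wl: 
  step 3. node 2  ⊔preds=⊥  new=⊥  stable
  step 4. node 3  ⊔preds=⊥  new=−  stable
  step 5. node 4  ⊔preds=−  new=+  old=⊥  +wl: 0,2
  step 6. node 0  ⊔preds=+  new=+  old=⊥  +wl: 1,3,4
  step 7. node 2  ⊔preds=+  new=+  old=⊥  +wl: 0
  step 8. node 1  ⊔preds=⊤  new=⊤  old=−  +wl: 
  step 9. node 3  ⊔preds=+  new=⊤  old=−  +wl: 1
  step 10. node 4  ⊔preds=⊤  new=⊤  old=+  +wl: 2
  step 11. node 0  ⊔preds=⊤  new=⊤  old=+  +wl: 3,4
  step 12. node 1  ⊔preds=⊤  new=⊤  stable
  step 13. node 2  ⊔preds=⊤  new=⊤  old=+  +wl: 0,1
  step 14. node 3  ⊔preds=⊤  new=⊤  stable
  step 15. node 4  ⊔preds=⊤  new=⊤  stable
  step 16. node 0  ⊔preds=⊤  new=⊤  stable
  step 17. node 1  ⊔preds=⊤  new=⊤  stable

Least fixpoint reached:
  node 0: ⊤
  node 1: ⊤
  node 2: ⊤
  node 3: ⊤
  node 4: ⊤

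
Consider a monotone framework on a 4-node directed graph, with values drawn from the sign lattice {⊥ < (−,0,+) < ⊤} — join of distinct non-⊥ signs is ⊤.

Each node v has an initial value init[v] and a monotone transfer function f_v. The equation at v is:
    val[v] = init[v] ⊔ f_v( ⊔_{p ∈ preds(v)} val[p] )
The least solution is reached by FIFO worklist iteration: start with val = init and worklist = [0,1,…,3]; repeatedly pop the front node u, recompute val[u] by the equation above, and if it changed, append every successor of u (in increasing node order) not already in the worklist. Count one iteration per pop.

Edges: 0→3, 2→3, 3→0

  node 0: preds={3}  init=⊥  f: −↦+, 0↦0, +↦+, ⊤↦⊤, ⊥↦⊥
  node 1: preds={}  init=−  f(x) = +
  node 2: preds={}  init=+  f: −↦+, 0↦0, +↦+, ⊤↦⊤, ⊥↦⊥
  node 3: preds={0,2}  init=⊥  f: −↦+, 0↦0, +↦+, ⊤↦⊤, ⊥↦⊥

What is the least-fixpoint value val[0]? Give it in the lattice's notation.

+

Trace (6 dequeues):
  [1] u=0 | in ⊥ | out ⊥ | ==
  [2] u=1 | in ⊥ | out ⊤ | prev − | push {}
  [3] u=2 | in ⊥ | out + | ==
  [4] u=3 | in + | out + | prev ⊥ | push {0}
  [5] u=0 | in + | out + | prev ⊥ | push {3}
  [6] u=3 | in + | out + | ==

Converged values:
  [0] +
  [1] ⊤
  [2] +
  [3] +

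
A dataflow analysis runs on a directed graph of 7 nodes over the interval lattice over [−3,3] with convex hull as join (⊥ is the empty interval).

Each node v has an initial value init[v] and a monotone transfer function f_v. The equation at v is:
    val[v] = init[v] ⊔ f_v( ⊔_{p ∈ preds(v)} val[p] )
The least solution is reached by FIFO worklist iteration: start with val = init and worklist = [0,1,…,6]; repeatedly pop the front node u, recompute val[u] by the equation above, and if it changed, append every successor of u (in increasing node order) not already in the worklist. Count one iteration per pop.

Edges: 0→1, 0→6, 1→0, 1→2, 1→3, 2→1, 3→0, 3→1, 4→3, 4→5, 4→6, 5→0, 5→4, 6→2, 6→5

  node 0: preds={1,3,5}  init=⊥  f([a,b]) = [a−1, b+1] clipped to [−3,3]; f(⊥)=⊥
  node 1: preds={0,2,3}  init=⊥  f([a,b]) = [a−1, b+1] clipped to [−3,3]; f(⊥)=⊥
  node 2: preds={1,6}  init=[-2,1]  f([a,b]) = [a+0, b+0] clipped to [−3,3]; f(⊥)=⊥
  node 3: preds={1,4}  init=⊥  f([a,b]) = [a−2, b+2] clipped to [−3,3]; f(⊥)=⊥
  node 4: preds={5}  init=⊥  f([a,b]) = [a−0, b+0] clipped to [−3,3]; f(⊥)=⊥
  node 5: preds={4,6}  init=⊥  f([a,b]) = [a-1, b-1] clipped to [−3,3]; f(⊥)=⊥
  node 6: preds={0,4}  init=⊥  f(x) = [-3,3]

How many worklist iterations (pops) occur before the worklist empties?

Worklist (19 pops):
  #1 pop 0: in=⊥ → ⊥ (no change)
  #2 pop 1: in=[-2,1] → [-3,2] (was ⊥); enqueue [0]
  #3 pop 2: in=[-3,2] → [-3,2] (was [-2,1]); enqueue [1]
  #4 pop 3: in=[-3,2] → [-3,3] (was ⊥); enqueue []
  #5 pop 4: in=⊥ → ⊥ (no change)
  #6 pop 5: in=⊥ → ⊥ (no change)
  #7 pop 6: in=⊥ → [-3,3] (was ⊥); enqueue [2,5]
  #8 pop 0: in=[-3,3] → [-3,3] (was ⊥); enqueue [6]
  #9 pop 1: in=[-3,3] → [-3,3] (was [-3,2]); enqueue [0,3]
  #10 pop 2: in=[-3,3] → [-3,3] (was [-3,2]); enqueue [1]
  #11 pop 5: in=[-3,3] → [-3,2] (was ⊥); enqueue [4]
  #12 pop 6: in=[-3,3] → [-3,3] (no change)
  #13 pop 0: in=[-3,3] → [-3,3] (no change)
  #14 pop 3: in=[-3,3] → [-3,3] (no change)
  #15 pop 1: in=[-3,3] → [-3,3] (no change)
  #16 pop 4: in=[-3,2] → [-3,2] (was ⊥); enqueue [3,5,6]
  #17 pop 3: in=[-3,3] → [-3,3] (no change)
  #18 pop 5: in=[-3,3] → [-3,2] (no change)
  #19 pop 6: in=[-3,3] → [-3,3] (no change)

Fixpoint:
  val[0] = [-3,3]
  val[1] = [-3,3]
  val[2] = [-3,3]
  val[3] = [-3,3]
  val[4] = [-3,2]
  val[5] = [-3,2]
  val[6] = [-3,3]

19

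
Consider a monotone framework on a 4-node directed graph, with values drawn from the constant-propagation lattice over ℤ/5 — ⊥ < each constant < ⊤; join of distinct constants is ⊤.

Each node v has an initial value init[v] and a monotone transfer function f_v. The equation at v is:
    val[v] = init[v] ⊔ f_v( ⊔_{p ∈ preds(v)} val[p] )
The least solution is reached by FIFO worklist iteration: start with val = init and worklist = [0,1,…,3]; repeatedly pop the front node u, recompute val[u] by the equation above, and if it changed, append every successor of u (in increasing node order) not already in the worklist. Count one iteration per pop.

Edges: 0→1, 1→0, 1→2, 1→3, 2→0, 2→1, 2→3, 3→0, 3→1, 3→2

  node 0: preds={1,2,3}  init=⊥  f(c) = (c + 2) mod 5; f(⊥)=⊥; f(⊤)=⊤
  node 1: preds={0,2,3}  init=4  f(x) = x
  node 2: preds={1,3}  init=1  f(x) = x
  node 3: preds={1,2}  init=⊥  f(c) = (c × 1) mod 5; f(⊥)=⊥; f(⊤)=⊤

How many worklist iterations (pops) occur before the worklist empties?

7

Worklist (7 pops):
  #1 pop 0: in=⊤ → ⊤ (was ⊥); enqueue []
  #2 pop 1: in=⊤ → ⊤ (was 4); enqueue [0]
  #3 pop 2: in=⊤ → ⊤ (was 1); enqueue [1]
  #4 pop 3: in=⊤ → ⊤ (was ⊥); enqueue [2]
  #5 pop 0: in=⊤ → ⊤ (no change)
  #6 pop 1: in=⊤ → ⊤ (no change)
  #7 pop 2: in=⊤ → ⊤ (no change)

Fixpoint:
  val[0] = ⊤
  val[1] = ⊤
  val[2] = ⊤
  val[3] = ⊤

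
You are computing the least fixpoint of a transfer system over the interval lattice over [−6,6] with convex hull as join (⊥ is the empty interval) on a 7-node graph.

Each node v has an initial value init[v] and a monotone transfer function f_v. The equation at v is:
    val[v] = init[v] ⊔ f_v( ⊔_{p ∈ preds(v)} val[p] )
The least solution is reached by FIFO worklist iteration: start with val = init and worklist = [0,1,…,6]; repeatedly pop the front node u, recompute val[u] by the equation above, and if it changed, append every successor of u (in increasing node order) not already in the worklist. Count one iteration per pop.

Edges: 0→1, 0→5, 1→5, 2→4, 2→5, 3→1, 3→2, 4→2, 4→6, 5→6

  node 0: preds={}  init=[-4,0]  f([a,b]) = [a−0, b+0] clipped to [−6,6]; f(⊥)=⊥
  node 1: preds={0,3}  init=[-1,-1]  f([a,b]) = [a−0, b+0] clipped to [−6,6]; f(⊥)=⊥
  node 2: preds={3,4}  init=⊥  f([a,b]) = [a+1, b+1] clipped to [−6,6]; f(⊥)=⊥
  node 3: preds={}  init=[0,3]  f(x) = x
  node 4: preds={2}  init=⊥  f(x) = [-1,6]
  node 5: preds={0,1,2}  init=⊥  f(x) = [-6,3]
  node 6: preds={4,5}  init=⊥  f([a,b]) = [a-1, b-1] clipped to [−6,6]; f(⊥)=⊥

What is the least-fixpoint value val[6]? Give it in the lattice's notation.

Iteration log — 10 steps:
  step 1. node 0  ⊔preds=⊥  new=[-4,0]  stable
  step 2. node 1  ⊔preds=[-4,3]  new=[-4,3]  old=[-1,-1]  +wl: 
  step 3. node 2  ⊔preds=[0,3]  new=[1,4]  old=⊥  +wl: 
  step 4. node 3  ⊔preds=⊥  new=[0,3]  stable
  step 5. node 4  ⊔preds=[1,4]  new=[-1,6]  old=⊥  +wl: 2
  step 6. node 5  ⊔preds=[-4,4]  new=[-6,3]  old=⊥  +wl: 
  step 7. node 6  ⊔preds=[-6,6]  new=[-6,5]  old=⊥  +wl: 
  step 8. node 2  ⊔preds=[-1,6]  new=[0,6]  old=[1,4]  +wl: 4,5
  step 9. node 4  ⊔preds=[0,6]  new=[-1,6]  stable
  step 10. node 5  ⊔preds=[-4,6]  new=[-6,3]  stable

Least fixpoint reached:
  node 0: [-4,0]
  node 1: [-4,3]
  node 2: [0,6]
  node 3: [0,3]
  node 4: [-1,6]
  node 5: [-6,3]
  node 6: [-6,5]

[-6,5]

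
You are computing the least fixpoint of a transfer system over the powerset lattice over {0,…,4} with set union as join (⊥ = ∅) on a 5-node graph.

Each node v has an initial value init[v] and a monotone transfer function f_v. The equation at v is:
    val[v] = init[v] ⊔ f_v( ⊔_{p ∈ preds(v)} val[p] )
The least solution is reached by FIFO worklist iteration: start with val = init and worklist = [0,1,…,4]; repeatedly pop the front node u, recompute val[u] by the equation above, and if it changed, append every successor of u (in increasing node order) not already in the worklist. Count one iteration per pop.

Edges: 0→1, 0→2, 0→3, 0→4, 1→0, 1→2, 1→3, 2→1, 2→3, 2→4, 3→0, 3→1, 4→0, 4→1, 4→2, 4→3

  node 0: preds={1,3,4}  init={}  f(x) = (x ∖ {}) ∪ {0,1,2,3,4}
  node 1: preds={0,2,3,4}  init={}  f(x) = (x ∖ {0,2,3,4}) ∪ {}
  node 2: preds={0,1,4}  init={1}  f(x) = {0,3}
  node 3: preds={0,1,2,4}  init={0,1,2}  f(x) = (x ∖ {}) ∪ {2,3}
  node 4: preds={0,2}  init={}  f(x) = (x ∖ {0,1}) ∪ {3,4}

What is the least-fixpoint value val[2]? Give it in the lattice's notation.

Trace (9 dequeues):
  [1] u=0 | in {0,1,2} | out {0,1,2,3,4} | prev {} | push {}
  [2] u=1 | in {0,1,2,3,4} | out {1} | prev {} | push {0}
  [3] u=2 | in {0,1,2,3,4} | out {0,1,3} | prev {1} | push {1}
  [4] u=3 | in {0,1,2,3,4} | out {0,1,2,3,4} | prev {0,1,2} | push {}
  [5] u=4 | in {0,1,2,3,4} | out {2,3,4} | prev {} | push {2,3}
  [6] u=0 | in {0,1,2,3,4} | out {0,1,2,3,4} | ==
  [7] u=1 | in {0,1,2,3,4} | out {1} | ==
  [8] u=2 | in {0,1,2,3,4} | out {0,1,3} | ==
  [9] u=3 | in {0,1,2,3,4} | out {0,1,2,3,4} | ==

Converged values:
  [0] {0,1,2,3,4}
  [1] {1}
  [2] {0,1,3}
  [3] {0,1,2,3,4}
  [4] {2,3,4}

{0,1,3}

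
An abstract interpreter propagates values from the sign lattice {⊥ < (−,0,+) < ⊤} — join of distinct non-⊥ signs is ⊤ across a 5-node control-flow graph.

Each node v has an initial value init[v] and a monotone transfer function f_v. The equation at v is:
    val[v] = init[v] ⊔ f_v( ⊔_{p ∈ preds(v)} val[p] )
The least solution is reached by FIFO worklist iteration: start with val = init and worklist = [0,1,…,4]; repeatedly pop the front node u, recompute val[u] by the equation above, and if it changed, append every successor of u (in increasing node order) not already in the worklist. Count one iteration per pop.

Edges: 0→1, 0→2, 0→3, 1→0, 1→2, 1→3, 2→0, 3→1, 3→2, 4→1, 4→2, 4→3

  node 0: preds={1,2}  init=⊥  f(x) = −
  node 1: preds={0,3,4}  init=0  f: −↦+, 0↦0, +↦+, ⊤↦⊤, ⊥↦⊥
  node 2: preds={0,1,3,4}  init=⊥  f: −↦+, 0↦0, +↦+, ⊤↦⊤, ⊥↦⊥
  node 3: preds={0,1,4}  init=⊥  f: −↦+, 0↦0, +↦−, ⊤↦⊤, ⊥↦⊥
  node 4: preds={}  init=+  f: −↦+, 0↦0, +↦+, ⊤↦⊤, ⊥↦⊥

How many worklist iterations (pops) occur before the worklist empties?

Trace (8 dequeues):
  [1] u=0 | in 0 | out − | prev ⊥ | push {}
  [2] u=1 | in ⊤ | out ⊤ | prev 0 | push {0}
  [3] u=2 | in ⊤ | out ⊤ | prev ⊥ | push {}
  [4] u=3 | in ⊤ | out ⊤ | prev ⊥ | push {1,2}
  [5] u=4 | in ⊥ | out + | ==
  [6] u=0 | in ⊤ | out − | ==
  [7] u=1 | in ⊤ | out ⊤ | ==
  [8] u=2 | in ⊤ | out ⊤ | ==

Converged values:
  [0] −
  [1] ⊤
  [2] ⊤
  [3] ⊤
  [4] +

8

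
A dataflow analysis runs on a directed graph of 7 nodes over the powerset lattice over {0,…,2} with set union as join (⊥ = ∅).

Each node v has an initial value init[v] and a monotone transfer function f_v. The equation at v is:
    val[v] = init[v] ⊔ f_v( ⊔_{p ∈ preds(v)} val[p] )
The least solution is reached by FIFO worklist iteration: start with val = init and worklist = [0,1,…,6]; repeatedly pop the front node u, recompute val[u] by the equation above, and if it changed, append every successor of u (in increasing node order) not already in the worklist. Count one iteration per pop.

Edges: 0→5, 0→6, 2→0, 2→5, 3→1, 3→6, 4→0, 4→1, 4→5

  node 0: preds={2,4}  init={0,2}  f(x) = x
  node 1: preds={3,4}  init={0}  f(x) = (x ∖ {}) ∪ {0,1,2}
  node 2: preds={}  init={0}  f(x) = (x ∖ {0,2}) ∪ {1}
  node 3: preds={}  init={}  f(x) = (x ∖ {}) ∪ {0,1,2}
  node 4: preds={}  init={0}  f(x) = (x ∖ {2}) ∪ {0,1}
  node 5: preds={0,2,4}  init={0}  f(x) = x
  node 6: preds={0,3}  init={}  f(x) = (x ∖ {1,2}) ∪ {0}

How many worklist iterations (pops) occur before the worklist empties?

Trace (11 dequeues):
  [1] u=0 | in {0} | out {0,2} | ==
  [2] u=1 | in {0} | out {0,1,2} | prev {0} | push {}
  [3] u=2 | in {} | out {0,1} | prev {0} | push {0}
  [4] u=3 | in {} | out {0,1,2} | prev {} | push {1}
  [5] u=4 | in {} | out {0,1} | prev {0} | push {}
  [6] u=5 | in {0,1,2} | out {0,1,2} | prev {0} | push {}
  [7] u=6 | in {0,1,2} | out {0} | prev {} | push {}
  [8] u=0 | in {0,1} | out {0,1,2} | prev {0,2} | push {5,6}
  [9] u=1 | in {0,1,2} | out {0,1,2} | ==
  [10] u=5 | in {0,1,2} | out {0,1,2} | ==
  [11] u=6 | in {0,1,2} | out {0} | ==

Converged values:
  [0] {0,1,2}
  [1] {0,1,2}
  [2] {0,1}
  [3] {0,1,2}
  [4] {0,1}
  [5] {0,1,2}
  [6] {0}

11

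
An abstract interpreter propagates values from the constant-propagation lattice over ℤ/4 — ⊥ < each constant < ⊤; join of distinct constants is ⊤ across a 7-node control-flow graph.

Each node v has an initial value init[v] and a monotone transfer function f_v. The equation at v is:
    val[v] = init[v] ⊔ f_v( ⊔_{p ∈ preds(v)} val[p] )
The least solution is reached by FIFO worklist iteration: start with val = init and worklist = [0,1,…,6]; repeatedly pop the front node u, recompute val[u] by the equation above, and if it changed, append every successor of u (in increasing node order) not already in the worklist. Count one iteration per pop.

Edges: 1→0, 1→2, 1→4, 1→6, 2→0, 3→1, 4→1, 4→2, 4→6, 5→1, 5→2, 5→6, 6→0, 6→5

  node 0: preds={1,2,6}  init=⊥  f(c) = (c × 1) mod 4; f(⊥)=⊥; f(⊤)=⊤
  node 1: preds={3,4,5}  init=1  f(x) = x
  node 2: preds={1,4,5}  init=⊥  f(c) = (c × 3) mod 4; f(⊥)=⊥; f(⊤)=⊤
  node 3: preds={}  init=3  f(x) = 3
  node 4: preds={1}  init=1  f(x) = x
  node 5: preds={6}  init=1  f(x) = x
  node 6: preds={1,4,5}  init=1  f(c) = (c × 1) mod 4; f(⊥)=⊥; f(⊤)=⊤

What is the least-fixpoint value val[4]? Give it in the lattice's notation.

Iteration log — 14 steps:
  step 1. node 0  ⊔preds=1  new=1  old=⊥  +wl: 
  step 2. node 1  ⊔preds=⊤  new=⊤  old=1  +wl: 0
  step 3. node 2  ⊔preds=⊤  new=⊤  old=⊥  +wl: 
  step 4. node 3  ⊔preds=⊥  new=3  stable
  step 5. node 4  ⊔preds=⊤  new=⊤  old=1  +wl: 1,2
  step 6. node 5  ⊔preds=1  new=1  stable
  step 7. node 6  ⊔preds=⊤  new=⊤  old=1  +wl: 5
  step 8. node 0  ⊔preds=⊤  new=⊤  old=1  +wl: 
  step 9. node 1  ⊔preds=⊤  new=⊤  stable
  step 10. node 2  ⊔preds=⊤  new=⊤  stable
  step 11. node 5  ⊔preds=⊤  new=⊤  old=1  +wl: 1,2,6
  step 12. node 1  ⊔preds=⊤  new=⊤  stable
  step 13. node 2  ⊔preds=⊤  new=⊤  stable
  step 14. node 6  ⊔preds=⊤  new=⊤  stable

Least fixpoint reached:
  node 0: ⊤
  node 1: ⊤
  node 2: ⊤
  node 3: 3
  node 4: ⊤
  node 5: ⊤
  node 6: ⊤

⊤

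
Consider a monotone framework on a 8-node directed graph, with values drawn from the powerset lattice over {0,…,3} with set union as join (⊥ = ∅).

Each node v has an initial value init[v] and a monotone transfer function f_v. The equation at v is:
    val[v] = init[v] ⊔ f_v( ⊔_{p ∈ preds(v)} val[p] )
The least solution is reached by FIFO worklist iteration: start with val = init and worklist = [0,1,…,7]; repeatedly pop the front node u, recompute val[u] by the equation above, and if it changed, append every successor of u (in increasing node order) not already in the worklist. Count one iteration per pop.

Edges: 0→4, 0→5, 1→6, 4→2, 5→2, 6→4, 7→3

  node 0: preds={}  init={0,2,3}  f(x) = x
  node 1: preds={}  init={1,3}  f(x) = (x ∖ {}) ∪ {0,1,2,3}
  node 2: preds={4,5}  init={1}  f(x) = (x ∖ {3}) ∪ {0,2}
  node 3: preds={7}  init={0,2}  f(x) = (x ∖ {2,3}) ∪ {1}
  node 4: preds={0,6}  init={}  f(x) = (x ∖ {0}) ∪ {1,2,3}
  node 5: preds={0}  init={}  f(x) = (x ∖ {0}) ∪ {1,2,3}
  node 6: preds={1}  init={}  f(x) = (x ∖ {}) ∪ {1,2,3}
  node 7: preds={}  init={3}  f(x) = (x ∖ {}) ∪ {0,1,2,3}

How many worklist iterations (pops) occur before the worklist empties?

Iteration log — 11 steps:
  step 1. node 0  ⊔preds={}  new={0,2,3}  stable
  step 2. node 1  ⊔preds={}  new={0,1,2,3}  old={1,3}  +wl: 
  step 3. node 2  ⊔preds={}  new={0,1,2}  old={1}  +wl: 
  step 4. node 3  ⊔preds={3}  new={0,1,2}  old={0,2}  +wl: 
  step 5. node 4  ⊔preds={0,2,3}  new={1,2,3}  old={}  +wl: 2
  step 6. node 5  ⊔preds={0,2,3}  new={1,2,3}  old={}  +wl: 
  step 7. node 6  ⊔preds={0,1,2,3}  new={0,1,2,3}  old={}  +wl: 4
  step 8. node 7  ⊔preds={}  new={0,1,2,3}  old={3}  +wl: 3
  step 9. node 2  ⊔preds={1,2,3}  new={0,1,2}  stable
  step 10. node 4  ⊔preds={0,1,2,3}  new={1,2,3}  stable
  step 11. node 3  ⊔preds={0,1,2,3}  new={0,1,2}  stable

Least fixpoint reached:
  node 0: {0,2,3}
  node 1: {0,1,2,3}
  node 2: {0,1,2}
  node 3: {0,1,2}
  node 4: {1,2,3}
  node 5: {1,2,3}
  node 6: {0,1,2,3}
  node 7: {0,1,2,3}

11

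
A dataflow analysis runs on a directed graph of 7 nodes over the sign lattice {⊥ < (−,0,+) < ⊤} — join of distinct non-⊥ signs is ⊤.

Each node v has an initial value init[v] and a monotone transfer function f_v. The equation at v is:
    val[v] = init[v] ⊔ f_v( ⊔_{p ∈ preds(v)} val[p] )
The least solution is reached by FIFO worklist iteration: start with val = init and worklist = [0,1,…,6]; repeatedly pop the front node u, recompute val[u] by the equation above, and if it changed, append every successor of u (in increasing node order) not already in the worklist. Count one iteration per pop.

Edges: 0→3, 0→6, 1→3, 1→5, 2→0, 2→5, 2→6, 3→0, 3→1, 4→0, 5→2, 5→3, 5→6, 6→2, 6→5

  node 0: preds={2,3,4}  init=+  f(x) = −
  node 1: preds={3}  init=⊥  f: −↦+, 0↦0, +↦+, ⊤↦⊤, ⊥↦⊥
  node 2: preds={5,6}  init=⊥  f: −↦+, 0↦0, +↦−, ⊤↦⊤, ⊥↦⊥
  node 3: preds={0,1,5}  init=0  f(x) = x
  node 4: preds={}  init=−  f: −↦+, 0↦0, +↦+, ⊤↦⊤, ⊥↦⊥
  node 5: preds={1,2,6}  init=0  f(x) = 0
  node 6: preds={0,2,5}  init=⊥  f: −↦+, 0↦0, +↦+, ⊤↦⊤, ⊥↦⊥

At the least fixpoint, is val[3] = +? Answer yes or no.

Trace (14 dequeues):
  [1] u=0 | in ⊤ | out ⊤ | prev + | push {}
  [2] u=1 | in 0 | out 0 | prev ⊥ | push {}
  [3] u=2 | in 0 | out 0 | prev ⊥ | push {0}
  [4] u=3 | in ⊤ | out ⊤ | prev 0 | push {1}
  [5] u=4 | in ⊥ | out − | ==
  [6] u=5 | in 0 | out 0 | ==
  [7] u=6 | in ⊤ | out ⊤ | prev ⊥ | push {2,5}
  [8] u=0 | in ⊤ | out ⊤ | ==
  [9] u=1 | in ⊤ | out ⊤ | prev 0 | push {3}
  [10] u=2 | in ⊤ | out ⊤ | prev 0 | push {0,6}
  [11] u=5 | in ⊤ | out 0 | ==
  [12] u=3 | in ⊤ | out ⊤ | ==
  [13] u=0 | in ⊤ | out ⊤ | ==
  [14] u=6 | in ⊤ | out ⊤ | ==

Converged values:
  [0] ⊤
  [1] ⊤
  [2] ⊤
  [3] ⊤
  [4] −
  [5] 0
  [6] ⊤

no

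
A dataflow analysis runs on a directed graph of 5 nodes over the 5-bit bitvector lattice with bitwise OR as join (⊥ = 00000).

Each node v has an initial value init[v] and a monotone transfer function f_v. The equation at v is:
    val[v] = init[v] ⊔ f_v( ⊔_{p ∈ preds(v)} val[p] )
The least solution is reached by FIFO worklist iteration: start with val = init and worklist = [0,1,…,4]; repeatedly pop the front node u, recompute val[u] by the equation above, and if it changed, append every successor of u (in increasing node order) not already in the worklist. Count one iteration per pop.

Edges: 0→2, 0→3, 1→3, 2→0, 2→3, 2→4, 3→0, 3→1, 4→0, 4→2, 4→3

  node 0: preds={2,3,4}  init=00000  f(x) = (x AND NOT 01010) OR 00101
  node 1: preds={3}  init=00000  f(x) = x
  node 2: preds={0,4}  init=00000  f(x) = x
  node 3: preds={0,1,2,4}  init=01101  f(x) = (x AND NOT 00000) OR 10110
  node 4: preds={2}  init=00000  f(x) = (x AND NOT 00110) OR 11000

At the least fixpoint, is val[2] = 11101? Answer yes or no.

Iteration log — 11 steps:
  step 1. node 0  ⊔preds=01101  new=00101  old=00000  +wl: 
  step 2. node 1  ⊔preds=01101  new=01101  old=00000  +wl: 
  step 3. node 2  ⊔preds=00101  new=00101  old=00000  +wl: 0
  step 4. node 3  ⊔preds=01101  new=11111  old=01101  +wl: 1
  step 5. node 4  ⊔preds=00101  new=11001  old=00000  +wl: 2,3
  step 6. node 0  ⊔preds=11111  new=10101  old=00101  +wl: 
  step 7. node 1  ⊔preds=11111  new=11111  old=01101  +wl: 
  step 8. node 2  ⊔preds=11101  new=11101  old=00101  +wl: 0,4
  step 9. node 3  ⊔preds=11111  new=11111  stable
  step 10. node 0  ⊔preds=11111  new=10101  stable
  step 11. node 4  ⊔preds=11101  new=11001  stable

Least fixpoint reached:
  node 0: 10101
  node 1: 11111
  node 2: 11101
  node 3: 11111
  node 4: 11001

yes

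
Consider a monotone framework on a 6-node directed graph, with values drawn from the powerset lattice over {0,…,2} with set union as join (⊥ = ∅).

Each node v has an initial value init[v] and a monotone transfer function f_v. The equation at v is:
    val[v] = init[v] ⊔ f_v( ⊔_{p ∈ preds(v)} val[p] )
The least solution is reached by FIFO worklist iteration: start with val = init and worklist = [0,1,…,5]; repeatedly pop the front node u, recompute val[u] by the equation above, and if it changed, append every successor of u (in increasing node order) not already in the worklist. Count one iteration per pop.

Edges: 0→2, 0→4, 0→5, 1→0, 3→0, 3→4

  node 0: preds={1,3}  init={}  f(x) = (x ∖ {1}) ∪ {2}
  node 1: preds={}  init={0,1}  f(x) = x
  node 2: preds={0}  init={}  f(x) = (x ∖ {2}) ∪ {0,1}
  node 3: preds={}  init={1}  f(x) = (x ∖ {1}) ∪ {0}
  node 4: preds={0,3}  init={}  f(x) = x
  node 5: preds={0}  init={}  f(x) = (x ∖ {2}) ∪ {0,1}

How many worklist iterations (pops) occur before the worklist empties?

7

Worklist (7 pops):
  #1 pop 0: in={0,1} → {0,2} (was {}); enqueue []
  #2 pop 1: in={} → {0,1} (no change)
  #3 pop 2: in={0,2} → {0,1} (was {}); enqueue []
  #4 pop 3: in={} → {0,1} (was {1}); enqueue [0]
  #5 pop 4: in={0,1,2} → {0,1,2} (was {}); enqueue []
  #6 pop 5: in={0,2} → {0,1} (was {}); enqueue []
  #7 pop 0: in={0,1} → {0,2} (no change)

Fixpoint:
  val[0] = {0,2}
  val[1] = {0,1}
  val[2] = {0,1}
  val[3] = {0,1}
  val[4] = {0,1,2}
  val[5] = {0,1}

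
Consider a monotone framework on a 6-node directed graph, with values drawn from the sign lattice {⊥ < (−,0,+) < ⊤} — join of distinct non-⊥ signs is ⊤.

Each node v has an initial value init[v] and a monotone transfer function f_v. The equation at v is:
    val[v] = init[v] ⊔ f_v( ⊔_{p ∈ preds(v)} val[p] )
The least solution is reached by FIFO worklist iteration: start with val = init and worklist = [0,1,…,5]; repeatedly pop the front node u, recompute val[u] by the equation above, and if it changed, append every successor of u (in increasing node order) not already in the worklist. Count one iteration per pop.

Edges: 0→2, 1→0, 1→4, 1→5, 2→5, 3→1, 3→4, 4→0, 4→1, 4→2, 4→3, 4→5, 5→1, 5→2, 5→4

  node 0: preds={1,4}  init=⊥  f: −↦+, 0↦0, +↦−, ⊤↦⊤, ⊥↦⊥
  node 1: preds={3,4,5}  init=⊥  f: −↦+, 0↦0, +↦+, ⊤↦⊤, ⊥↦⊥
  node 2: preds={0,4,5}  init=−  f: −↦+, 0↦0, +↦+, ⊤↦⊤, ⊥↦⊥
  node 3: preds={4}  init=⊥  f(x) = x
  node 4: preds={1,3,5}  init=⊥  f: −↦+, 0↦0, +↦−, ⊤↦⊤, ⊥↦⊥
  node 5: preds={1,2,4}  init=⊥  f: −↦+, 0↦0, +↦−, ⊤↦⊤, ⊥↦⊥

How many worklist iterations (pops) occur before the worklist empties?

22

Worklist (22 pops):
  #1 pop 0: in=⊥ → ⊥ (no change)
  #2 pop 1: in=⊥ → ⊥ (no change)
  #3 pop 2: in=⊥ → − (no change)
  #4 pop 3: in=⊥ → ⊥ (no change)
  #5 pop 4: in=⊥ → ⊥ (no change)
  #6 pop 5: in=− → + (was ⊥); enqueue [1,2,4]
  #7 pop 1: in=+ → + (was ⊥); enqueue [0,5]
  #8 pop 2: in=+ → ⊤ (was −); enqueue []
  #9 pop 4: in=+ → − (was ⊥); enqueue [1,2,3]
  #10 pop 0: in=⊤ → ⊤ (was ⊥); enqueue []
  #11 pop 5: in=⊤ → ⊤ (was +); enqueue [4]
  #12 pop 1: in=⊤ → ⊤ (was +); enqueue [0,5]
  #13 pop 2: in=⊤ → ⊤ (no change)
  #14 pop 3: in=− → − (was ⊥); enqueue [1]
  #15 pop 4: in=⊤ → ⊤ (was −); enqueue [2,3]
  #16 pop 0: in=⊤ → ⊤ (no change)
  #17 pop 5: in=⊤ → ⊤ (no change)
  #18 pop 1: in=⊤ → ⊤ (no change)
  #19 pop 2: in=⊤ → ⊤ (no change)
  #20 pop 3: in=⊤ → ⊤ (was −); enqueue [1,4]
  #21 pop 1: in=⊤ → ⊤ (no change)
  #22 pop 4: in=⊤ → ⊤ (no change)

Fixpoint:
  val[0] = ⊤
  val[1] = ⊤
  val[2] = ⊤
  val[3] = ⊤
  val[4] = ⊤
  val[5] = ⊤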